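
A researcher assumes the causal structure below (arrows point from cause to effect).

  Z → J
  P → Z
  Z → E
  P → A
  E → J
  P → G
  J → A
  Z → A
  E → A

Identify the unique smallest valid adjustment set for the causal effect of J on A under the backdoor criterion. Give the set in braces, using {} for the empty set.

Variables eligible for adjustment (non-descendants of J, excluding J and A): {E, G, P, Z}.
Backdoor paths from J to A:
  P1: J <- Z <- P -> A
  P2: J <- Z -> E -> A
  P3: J <- Z -> A
  P4: J <- E <- Z <- P -> A
  P5: J <- E <- Z -> A
  P6: J <- E -> A
The empty set is not sufficient: P1 (J <- Z <- P -> A) has no collider blocking it and no conditioned non-collider, so it is open.
Try {E, Z}:
  P1: blocked at chain node Z ∈ conditioning set.
  P2: blocked at fork node Z ∈ conditioning set.
  P3: blocked at fork node Z ∈ conditioning set.
  P4: blocked at chain node E ∈ conditioning set.
  P5: blocked at chain node E ∈ conditioning set.
  P6: blocked at fork node E ∈ conditioning set.
{E, Z} contains no descendant of J and blocks every backdoor path.
Every element of {E, Z} is needed (dropping E leaves P6 open; dropping Z leaves P1 open), so no proper subset is valid.
Among all size-2 subsets of the eligible variables, only {E, Z} blocks every backdoor path, so it is the unique smallest valid adjustment set.

{E, Z}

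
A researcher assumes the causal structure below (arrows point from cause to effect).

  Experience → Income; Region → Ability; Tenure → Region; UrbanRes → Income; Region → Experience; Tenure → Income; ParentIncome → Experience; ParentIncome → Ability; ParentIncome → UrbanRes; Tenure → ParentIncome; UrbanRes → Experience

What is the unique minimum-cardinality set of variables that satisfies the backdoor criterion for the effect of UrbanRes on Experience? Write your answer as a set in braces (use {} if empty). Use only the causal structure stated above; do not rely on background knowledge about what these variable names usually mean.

{ParentIncome}

Variables eligible for adjustment (non-descendants of UrbanRes, excluding UrbanRes and Experience): {Ability, ParentIncome, Region, Tenure}.
Backdoor paths from UrbanRes to Experience:
  P1: UrbanRes <- ParentIncome <- Tenure -> Region -> Experience
  P2: UrbanRes <- ParentIncome <- Tenure -> Income <- Experience
  P3: UrbanRes <- ParentIncome -> Experience
  P4: UrbanRes <- ParentIncome -> Ability <- Region <- Tenure -> Income <- Experience
  P5: UrbanRes <- ParentIncome -> Ability <- Region -> Experience
The empty set is not sufficient: P1 (UrbanRes <- ParentIncome <- Tenure -> Region -> Experience) has no collider blocking it and no conditioned non-collider, so it is open.
Try {ParentIncome}:
  P1: blocked at chain node ParentIncome ∈ conditioning set.
  P2: blocked at chain node ParentIncome ∈ conditioning set.
  P3: blocked at fork node ParentIncome ∈ conditioning set.
  P4: blocked at fork node ParentIncome ∈ conditioning set.
  P5: blocked at fork node ParentIncome ∈ conditioning set.
{ParentIncome} contains no descendant of UrbanRes and blocks every backdoor path.
No other singleton works — e.g. {Tenure} leaves P3 open — so {ParentIncome} is the unique smallest valid adjustment set.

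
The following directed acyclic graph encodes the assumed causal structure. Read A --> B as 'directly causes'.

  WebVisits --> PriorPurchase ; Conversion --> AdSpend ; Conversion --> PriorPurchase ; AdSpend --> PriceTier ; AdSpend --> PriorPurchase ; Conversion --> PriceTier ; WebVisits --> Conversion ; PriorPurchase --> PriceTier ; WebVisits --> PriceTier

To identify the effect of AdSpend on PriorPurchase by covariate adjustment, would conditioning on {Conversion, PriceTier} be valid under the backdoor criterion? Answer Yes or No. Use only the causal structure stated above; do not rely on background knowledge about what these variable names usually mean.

No

Backdoor paths from AdSpend to PriorPurchase (paths whose first edge points into AdSpend):
  P1: AdSpend <- Conversion <- WebVisits -> PriorPurchase
  P2: AdSpend <- Conversion <- WebVisits -> PriceTier <- PriorPurchase
  P3: AdSpend <- Conversion -> PriorPurchase
  P4: AdSpend <- Conversion -> PriceTier <- WebVisits -> PriorPurchase
  P5: AdSpend <- Conversion -> PriceTier <- PriorPurchase
Condition 1 (no descendant of AdSpend in the set): FAILS — PriceTier is a descendant of AdSpend.
Condition 2 (every backdoor path blocked by {Conversion, PriceTier}):
  P1: blocked at chain node Conversion ∈ conditioning set.
  P2: blocked at chain node Conversion ∈ conditioning set.
  P3: blocked at fork node Conversion ∈ conditioning set.
  P4: blocked at fork node Conversion ∈ conditioning set.
  P5: blocked at fork node Conversion ∈ conditioning set.
{Conversion, PriceTier} does not satisfy the backdoor criterion.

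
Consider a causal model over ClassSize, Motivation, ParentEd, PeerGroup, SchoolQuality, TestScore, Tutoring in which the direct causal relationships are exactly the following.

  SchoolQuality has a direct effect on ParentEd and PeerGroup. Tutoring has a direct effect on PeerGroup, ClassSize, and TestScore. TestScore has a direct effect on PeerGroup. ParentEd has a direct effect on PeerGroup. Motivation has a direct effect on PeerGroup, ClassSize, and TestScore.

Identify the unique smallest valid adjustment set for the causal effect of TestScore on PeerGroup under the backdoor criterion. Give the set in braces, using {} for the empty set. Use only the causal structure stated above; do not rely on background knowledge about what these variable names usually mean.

{Motivation, Tutoring}

Variables eligible for adjustment (non-descendants of TestScore, excluding TestScore and PeerGroup): {ClassSize, Motivation, ParentEd, SchoolQuality, Tutoring}.
Backdoor paths from TestScore to PeerGroup:
  P1: TestScore <- Motivation -> ClassSize <- Tutoring -> PeerGroup
  P2: TestScore <- Motivation -> PeerGroup
  P3: TestScore <- Tutoring -> ClassSize <- Motivation -> PeerGroup
  P4: TestScore <- Tutoring -> PeerGroup
The empty set is not sufficient: P2 (TestScore <- Motivation -> PeerGroup) has no collider blocking it and no conditioned non-collider, so it is open.
Try {Motivation, Tutoring}:
  P1: blocked at fork node Motivation ∈ conditioning set.
  P2: blocked at fork node Motivation ∈ conditioning set.
  P3: blocked at fork node Tutoring ∈ conditioning set.
  P4: blocked at fork node Tutoring ∈ conditioning set.
{Motivation, Tutoring} contains no descendant of TestScore and blocks every backdoor path.
Every element of {Motivation, Tutoring} is needed (dropping Motivation leaves P2 open; dropping Tutoring leaves P4 open), so no proper subset is valid.
Among all size-2 subsets of the eligible variables, only {Motivation, Tutoring} blocks every backdoor path, so it is the unique smallest valid adjustment set.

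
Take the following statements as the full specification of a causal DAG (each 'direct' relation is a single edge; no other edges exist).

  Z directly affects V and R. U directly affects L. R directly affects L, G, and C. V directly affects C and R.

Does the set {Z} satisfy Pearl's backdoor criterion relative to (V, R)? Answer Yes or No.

Backdoor paths from V to R (paths whose first edge points into V):
  P1: V <- Z -> R
Condition 1 (no descendant of V in the set): holds — descendants of V are {C, G, L, R}; none are in {Z}.
Condition 2 (every backdoor path blocked by {Z}):
  P1: blocked at fork node Z ∈ conditioning set.
{Z} satisfies the backdoor criterion.

Yes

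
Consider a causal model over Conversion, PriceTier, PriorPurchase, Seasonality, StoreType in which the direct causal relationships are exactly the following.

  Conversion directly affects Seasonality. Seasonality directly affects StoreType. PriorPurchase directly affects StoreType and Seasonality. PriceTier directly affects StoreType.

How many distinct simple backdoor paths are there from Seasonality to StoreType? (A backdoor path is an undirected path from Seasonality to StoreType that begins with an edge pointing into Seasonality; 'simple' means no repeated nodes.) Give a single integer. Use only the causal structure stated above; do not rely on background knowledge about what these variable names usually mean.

1

A backdoor path from Seasonality to StoreType is any simple undirected path whose first edge points into Seasonality (i.e. leaves Seasonality via a parent).
Parents of Seasonality: {Conversion, PriorPurchase}.
Enumerating:
  P1: Seasonality <- PriorPurchase -> StoreType
That exhausts the simple backdoor paths. Count: 1.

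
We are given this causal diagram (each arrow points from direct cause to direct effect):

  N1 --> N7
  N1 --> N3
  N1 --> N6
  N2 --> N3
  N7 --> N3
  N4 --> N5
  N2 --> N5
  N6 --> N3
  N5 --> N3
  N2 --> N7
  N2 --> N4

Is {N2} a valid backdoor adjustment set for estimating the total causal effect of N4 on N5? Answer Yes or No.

Backdoor paths from N4 to N5 (paths whose first edge points into N4):
  P1: N4 <- N2 -> N7 <- N1 -> N6 -> N3 <- N5
  P2: N4 <- N2 -> N7 <- N1 -> N3 <- N5
  P3: N4 <- N2 -> N7 -> N3 <- N5
  P4: N4 <- N2 -> N5
  P5: N4 <- N2 -> N3 <- N5
Condition 1 (no descendant of N4 in the set): holds — descendants of N4 are {N3, N5}; none are in {N2}.
Condition 2 (every backdoor path blocked by {N2}):
  P1: blocked at fork node N2 ∈ conditioning set.
  P2: blocked at fork node N2 ∈ conditioning set.
  P3: blocked at fork node N2 ∈ conditioning set.
  P4: blocked at fork node N2 ∈ conditioning set.
  P5: blocked at fork node N2 ∈ conditioning set.
{N2} satisfies the backdoor criterion.

Yes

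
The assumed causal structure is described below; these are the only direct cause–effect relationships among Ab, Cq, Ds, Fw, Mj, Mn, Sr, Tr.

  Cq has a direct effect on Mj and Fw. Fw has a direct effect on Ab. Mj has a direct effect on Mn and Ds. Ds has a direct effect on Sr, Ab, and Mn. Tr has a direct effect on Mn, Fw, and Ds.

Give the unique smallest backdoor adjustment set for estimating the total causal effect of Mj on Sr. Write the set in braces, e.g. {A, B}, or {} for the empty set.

Variables eligible for adjustment (non-descendants of Mj, excluding Mj and Sr): {Cq, Fw, Tr}.
Backdoor paths from Mj to Sr:
  P1: Mj <- Cq -> Fw <- Tr -> Ds -> Sr
  P2: Mj <- Cq -> Fw <- Tr -> Mn <- Ds -> Sr
  P3: Mj <- Cq -> Fw -> Ab <- Ds -> Sr
Each backdoor path contains an unconditioned collider, so every path is already blocked with the empty conditioning set:
  P1: blocked at collider Fw (neither it nor any descendant is in the conditioning set).
  P2: blocked at collider Fw (neither it nor any descendant is in the conditioning set).
  P3: blocked at collider Ab (neither it nor any descendant is in the conditioning set).
The empty set is therefore the unique smallest valid set.

{}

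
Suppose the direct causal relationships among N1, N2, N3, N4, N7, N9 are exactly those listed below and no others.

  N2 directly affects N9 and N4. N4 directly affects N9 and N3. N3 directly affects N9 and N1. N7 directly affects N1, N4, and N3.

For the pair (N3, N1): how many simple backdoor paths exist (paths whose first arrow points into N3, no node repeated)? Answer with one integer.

A backdoor path from N3 to N1 is any simple undirected path whose first edge points into N3 (i.e. leaves N3 via a parent).
Parents of N3: {N4, N7}.
Enumerating:
  P1: N3 <- N7 -> N1
  P2: N3 <- N4 <- N7 -> N1
That exhausts the simple backdoor paths. Count: 2.

2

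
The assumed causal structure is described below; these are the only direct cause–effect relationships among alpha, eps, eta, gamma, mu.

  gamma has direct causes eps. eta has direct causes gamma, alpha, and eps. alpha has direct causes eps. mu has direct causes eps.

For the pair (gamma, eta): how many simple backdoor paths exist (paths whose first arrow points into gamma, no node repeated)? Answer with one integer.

2

A backdoor path from gamma to eta is any simple undirected path whose first edge points into gamma (i.e. leaves gamma via a parent).
Parents of gamma: {eps}.
Enumerating:
  P1: gamma <- eps -> alpha -> eta
  P2: gamma <- eps -> eta
That exhausts the simple backdoor paths. Count: 2.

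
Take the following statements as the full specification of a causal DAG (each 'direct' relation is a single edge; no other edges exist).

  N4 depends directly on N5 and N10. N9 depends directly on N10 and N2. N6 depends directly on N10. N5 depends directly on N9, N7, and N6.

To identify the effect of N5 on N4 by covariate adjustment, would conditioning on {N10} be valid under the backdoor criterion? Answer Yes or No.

Yes

Backdoor paths from N5 to N4 (paths whose first edge points into N5):
  P1: N5 <- N9 <- N10 -> N4
  P2: N5 <- N6 <- N10 -> N4
Condition 1 (no descendant of N5 in the set): holds — descendants of N5 are {N4}; none are in {N10}.
Condition 2 (every backdoor path blocked by {N10}):
  P1: blocked at fork node N10 ∈ conditioning set.
  P2: blocked at fork node N10 ∈ conditioning set.
{N10} satisfies the backdoor criterion.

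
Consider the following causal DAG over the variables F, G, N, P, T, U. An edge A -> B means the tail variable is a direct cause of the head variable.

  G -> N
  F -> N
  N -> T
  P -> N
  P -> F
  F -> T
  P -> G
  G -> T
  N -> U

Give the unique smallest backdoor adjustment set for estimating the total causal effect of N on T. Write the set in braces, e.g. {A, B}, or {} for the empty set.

Variables eligible for adjustment (non-descendants of N, excluding N and T): {F, G, P}.
Backdoor paths from N to T:
  P1: N <- P -> G -> T
  P2: N <- P -> F -> T
  P3: N <- G <- P -> F -> T
  P4: N <- G -> T
  P5: N <- F <- P -> G -> T
  P6: N <- F -> T
The empty set is not sufficient: P1 (N <- P -> G -> T) has no collider blocking it and no conditioned non-collider, so it is open.
Try {F, G}:
  P1: blocked at chain node G ∈ conditioning set.
  P2: blocked at chain node F ∈ conditioning set.
  P3: blocked at chain node G ∈ conditioning set.
  P4: blocked at fork node G ∈ conditioning set.
  P5: blocked at chain node F ∈ conditioning set.
  P6: blocked at fork node F ∈ conditioning set.
{F, G} contains no descendant of N and blocks every backdoor path.
Every element of {F, G} is needed (dropping F leaves P2 open; dropping G leaves P1 open), so no proper subset is valid.
Among all size-2 subsets of the eligible variables, only {F, G} blocks every backdoor path, so it is the unique smallest valid adjustment set.

{F, G}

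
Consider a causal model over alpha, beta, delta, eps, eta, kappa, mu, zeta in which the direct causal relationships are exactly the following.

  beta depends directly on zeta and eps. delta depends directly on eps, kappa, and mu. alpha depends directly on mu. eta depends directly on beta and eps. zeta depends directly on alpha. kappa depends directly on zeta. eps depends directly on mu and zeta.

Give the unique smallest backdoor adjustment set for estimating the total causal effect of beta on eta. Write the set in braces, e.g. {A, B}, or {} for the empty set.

Variables eligible for adjustment (non-descendants of beta, excluding beta and eta): {alpha, delta, eps, kappa, mu, zeta}.
Backdoor paths from beta to eta:
  P1: beta <- zeta <- alpha <- mu -> eps -> eta
  P2: beta <- zeta <- alpha <- mu -> delta <- eps -> eta
  P3: beta <- zeta -> eps -> eta
  P4: beta <- zeta -> kappa -> delta <- mu -> eps -> eta
  P5: beta <- zeta -> kappa -> delta <- eps -> eta
  P6: beta <- eps -> eta
The empty set is not sufficient: P1 (beta <- zeta <- alpha <- mu -> eps -> eta) has no collider blocking it and no conditioned non-collider, so it is open.
Try {eps}:
  P1: blocked at chain node eps ∈ conditioning set.
  P2: blocked at collider delta (neither it nor any descendant is in the conditioning set).
  P3: blocked at chain node eps ∈ conditioning set.
  P4: blocked at collider delta (neither it nor any descendant is in the conditioning set).
  P5: blocked at collider delta (neither it nor any descendant is in the conditioning set).
  P6: blocked at fork node eps ∈ conditioning set.
{eps} contains no descendant of beta and blocks every backdoor path.
No other singleton works — e.g. {mu} leaves P3 open — so {eps} is the unique smallest valid adjustment set.

{eps}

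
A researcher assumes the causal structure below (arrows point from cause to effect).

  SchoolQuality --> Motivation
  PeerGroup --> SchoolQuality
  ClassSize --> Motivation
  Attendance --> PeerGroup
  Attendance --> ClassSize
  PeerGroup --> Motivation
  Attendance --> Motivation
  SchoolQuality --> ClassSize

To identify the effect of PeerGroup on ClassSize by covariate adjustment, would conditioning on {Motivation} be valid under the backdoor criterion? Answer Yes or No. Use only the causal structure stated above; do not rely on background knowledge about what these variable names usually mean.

Backdoor paths from PeerGroup to ClassSize (paths whose first edge points into PeerGroup):
  P1: PeerGroup <- Attendance -> ClassSize
  P2: PeerGroup <- Attendance -> Motivation <- SchoolQuality -> ClassSize
  P3: PeerGroup <- Attendance -> Motivation <- ClassSize
Condition 1 (no descendant of PeerGroup in the set): FAILS — Motivation is a descendant of PeerGroup.
Condition 2 (every backdoor path blocked by {Motivation}):
  P1: open — no interior node is in the conditioning set.
  P2: open — collider(s) Motivation are conditioned on (or have a conditioned descendant) and no non-collider on the path is in the set.
  P3: open — collider(s) Motivation are conditioned on (or have a conditioned descendant) and no non-collider on the path is in the set.
{Motivation} does not satisfy the backdoor criterion.

No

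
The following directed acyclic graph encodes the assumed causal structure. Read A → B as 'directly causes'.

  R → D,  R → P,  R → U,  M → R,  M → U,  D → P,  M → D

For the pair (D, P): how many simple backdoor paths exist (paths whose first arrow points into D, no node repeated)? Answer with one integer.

3

A backdoor path from D to P is any simple undirected path whose first edge points into D (i.e. leaves D via a parent).
Parents of D: {M, R}.
Enumerating:
  P1: D <- M -> R -> P
  P2: D <- M -> U <- R -> P
  P3: D <- R -> P
That exhausts the simple backdoor paths. Count: 3.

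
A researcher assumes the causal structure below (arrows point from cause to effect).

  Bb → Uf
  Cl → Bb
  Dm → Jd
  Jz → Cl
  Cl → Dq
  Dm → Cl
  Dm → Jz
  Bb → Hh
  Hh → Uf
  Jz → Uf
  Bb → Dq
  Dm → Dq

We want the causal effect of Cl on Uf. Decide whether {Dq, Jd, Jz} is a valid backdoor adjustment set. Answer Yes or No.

Backdoor paths from Cl to Uf (paths whose first edge points into Cl):
  P1: Cl <- Dm -> Jz -> Uf
  P2: Cl <- Dm -> Dq <- Bb -> Hh -> Uf
  P3: Cl <- Dm -> Dq <- Bb -> Uf
  P4: Cl <- Jz <- Dm -> Dq <- Bb -> Hh -> Uf
  P5: Cl <- Jz <- Dm -> Dq <- Bb -> Uf
  P6: Cl <- Jz -> Uf
Condition 1 (no descendant of Cl in the set): FAILS — Dq is a descendant of Cl.
Condition 2 (every backdoor path blocked by {Dq, Jd, Jz}):
  P1: blocked at chain node Jz ∈ conditioning set.
  P2: open — collider(s) Dq are conditioned on (or have a conditioned descendant) and no non-collider on the path is in the set.
  P3: open — collider(s) Dq are conditioned on (or have a conditioned descendant) and no non-collider on the path is in the set.
  P4: blocked at chain node Jz ∈ conditioning set.
  P5: blocked at chain node Jz ∈ conditioning set.
  P6: blocked at fork node Jz ∈ conditioning set.
{Dq, Jd, Jz} does not satisfy the backdoor criterion.

No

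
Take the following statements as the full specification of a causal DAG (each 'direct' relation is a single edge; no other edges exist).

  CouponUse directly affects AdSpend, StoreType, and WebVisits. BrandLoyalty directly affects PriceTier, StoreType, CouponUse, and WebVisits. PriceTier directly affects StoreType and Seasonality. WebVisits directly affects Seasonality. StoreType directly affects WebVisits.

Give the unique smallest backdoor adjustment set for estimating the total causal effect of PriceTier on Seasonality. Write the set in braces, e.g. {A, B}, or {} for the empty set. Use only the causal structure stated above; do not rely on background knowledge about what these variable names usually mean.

{BrandLoyalty}

Variables eligible for adjustment (non-descendants of PriceTier, excluding PriceTier and Seasonality): {AdSpend, BrandLoyalty, CouponUse}.
Backdoor paths from PriceTier to Seasonality:
  P1: PriceTier <- BrandLoyalty -> CouponUse -> StoreType -> WebVisits -> Seasonality
  P2: PriceTier <- BrandLoyalty -> CouponUse -> WebVisits -> Seasonality
  P3: PriceTier <- BrandLoyalty -> StoreType <- CouponUse -> WebVisits -> Seasonality
  P4: PriceTier <- BrandLoyalty -> StoreType -> WebVisits -> Seasonality
  P5: PriceTier <- BrandLoyalty -> WebVisits -> Seasonality
The empty set is not sufficient: P1 (PriceTier <- BrandLoyalty -> CouponUse -> StoreType -> WebVisits -> Seasonality) has no collider blocking it and no conditioned non-collider, so it is open.
Try {BrandLoyalty}:
  P1: blocked at fork node BrandLoyalty ∈ conditioning set.
  P2: blocked at fork node BrandLoyalty ∈ conditioning set.
  P3: blocked at fork node BrandLoyalty ∈ conditioning set.
  P4: blocked at fork node BrandLoyalty ∈ conditioning set.
  P5: blocked at fork node BrandLoyalty ∈ conditioning set.
{BrandLoyalty} contains no descendant of PriceTier and blocks every backdoor path.
No other singleton works — e.g. {CouponUse} leaves P4 open — so {BrandLoyalty} is the unique smallest valid adjustment set.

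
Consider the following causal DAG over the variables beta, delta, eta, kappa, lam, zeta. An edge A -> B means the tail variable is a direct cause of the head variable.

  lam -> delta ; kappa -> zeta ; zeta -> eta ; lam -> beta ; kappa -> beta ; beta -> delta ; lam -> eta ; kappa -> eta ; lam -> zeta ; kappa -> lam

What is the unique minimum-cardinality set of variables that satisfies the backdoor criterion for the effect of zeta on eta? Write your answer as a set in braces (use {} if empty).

{kappa, lam}

Variables eligible for adjustment (non-descendants of zeta, excluding zeta and eta): {beta, delta, kappa, lam}.
Backdoor paths from zeta to eta:
  P1: zeta <- kappa -> lam -> eta
  P2: zeta <- kappa -> beta <- lam -> eta
  P3: zeta <- kappa -> beta -> delta <- lam -> eta
  P4: zeta <- kappa -> eta
  P5: zeta <- lam <- kappa -> eta
  P6: zeta <- lam -> beta <- kappa -> eta
  P7: zeta <- lam -> delta <- beta <- kappa -> eta
  P8: zeta <- lam -> eta
The empty set is not sufficient: P1 (zeta <- kappa -> lam -> eta) has no collider blocking it and no conditioned non-collider, so it is open.
Try {kappa, lam}:
  P1: blocked at fork node kappa ∈ conditioning set.
  P2: blocked at fork node kappa ∈ conditioning set.
  P3: blocked at fork node kappa ∈ conditioning set.
  P4: blocked at fork node kappa ∈ conditioning set.
  P5: blocked at chain node lam ∈ conditioning set.
  P6: blocked at fork node lam ∈ conditioning set.
  P7: blocked at fork node lam ∈ conditioning set.
  P8: blocked at fork node lam ∈ conditioning set.
{kappa, lam} contains no descendant of zeta and blocks every backdoor path.
Every element of {kappa, lam} is needed (dropping kappa leaves P4 open; dropping lam leaves P8 open), so no proper subset is valid.
Among all size-2 subsets of the eligible variables, only {kappa, lam} blocks every backdoor path, so it is the unique smallest valid adjustment set.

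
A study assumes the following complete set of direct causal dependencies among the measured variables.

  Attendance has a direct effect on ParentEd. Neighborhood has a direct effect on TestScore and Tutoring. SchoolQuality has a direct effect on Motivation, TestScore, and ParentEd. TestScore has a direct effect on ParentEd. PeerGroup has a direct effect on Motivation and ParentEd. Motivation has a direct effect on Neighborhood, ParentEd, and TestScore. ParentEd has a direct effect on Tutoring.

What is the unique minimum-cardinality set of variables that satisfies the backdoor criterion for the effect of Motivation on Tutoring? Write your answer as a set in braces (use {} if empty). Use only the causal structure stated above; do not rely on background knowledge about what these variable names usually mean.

Variables eligible for adjustment (non-descendants of Motivation, excluding Motivation and Tutoring): {Attendance, PeerGroup, SchoolQuality}.
Backdoor paths from Motivation to Tutoring:
  P1: Motivation <- PeerGroup -> ParentEd <- SchoolQuality -> TestScore <- Neighborhood -> Tutoring
  P2: Motivation <- PeerGroup -> ParentEd <- TestScore <- Neighborhood -> Tutoring
  P3: Motivation <- PeerGroup -> ParentEd -> Tutoring
  P4: Motivation <- SchoolQuality -> TestScore <- Neighborhood -> Tutoring
  P5: Motivation <- SchoolQuality -> TestScore -> ParentEd -> Tutoring
  P6: Motivation <- SchoolQuality -> ParentEd <- TestScore <- Neighborhood -> Tutoring
  P7: Motivation <- SchoolQuality -> ParentEd -> Tutoring
The empty set is not sufficient: P3 (Motivation <- PeerGroup -> ParentEd -> Tutoring) has no collider blocking it and no conditioned non-collider, so it is open.
Try {PeerGroup, SchoolQuality}:
  P1: blocked at fork node PeerGroup ∈ conditioning set.
  P2: blocked at fork node PeerGroup ∈ conditioning set.
  P3: blocked at fork node PeerGroup ∈ conditioning set.
  P4: blocked at fork node SchoolQuality ∈ conditioning set.
  P5: blocked at fork node SchoolQuality ∈ conditioning set.
  P6: blocked at fork node SchoolQuality ∈ conditioning set.
  P7: blocked at fork node SchoolQuality ∈ conditioning set.
{PeerGroup, SchoolQuality} contains no descendant of Motivation and blocks every backdoor path.
Every element of {PeerGroup, SchoolQuality} is needed (dropping PeerGroup leaves P3 open; dropping SchoolQuality leaves P5 open), so no proper subset is valid.
Among all size-2 subsets of the eligible variables, only {PeerGroup, SchoolQuality} blocks every backdoor path, so it is the unique smallest valid adjustment set.

{PeerGroup, SchoolQuality}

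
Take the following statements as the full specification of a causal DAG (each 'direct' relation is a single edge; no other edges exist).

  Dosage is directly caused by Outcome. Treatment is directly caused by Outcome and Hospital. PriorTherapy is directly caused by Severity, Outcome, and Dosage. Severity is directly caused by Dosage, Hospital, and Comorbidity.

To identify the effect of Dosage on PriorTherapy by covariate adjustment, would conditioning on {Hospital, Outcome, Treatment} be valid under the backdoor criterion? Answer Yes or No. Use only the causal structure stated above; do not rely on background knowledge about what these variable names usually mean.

Backdoor paths from Dosage to PriorTherapy (paths whose first edge points into Dosage):
  P1: Dosage <- Outcome -> Treatment <- Hospital -> Severity -> PriorTherapy
  P2: Dosage <- Outcome -> PriorTherapy
Condition 1 (no descendant of Dosage in the set): holds — descendants of Dosage are {PriorTherapy, Severity}; none are in {Hospital, Outcome, Treatment}.
Condition 2 (every backdoor path blocked by {Hospital, Outcome, Treatment}):
  P1: blocked at fork node Outcome ∈ conditioning set.
  P2: blocked at fork node Outcome ∈ conditioning set.
{Hospital, Outcome, Treatment} satisfies the backdoor criterion.

Yes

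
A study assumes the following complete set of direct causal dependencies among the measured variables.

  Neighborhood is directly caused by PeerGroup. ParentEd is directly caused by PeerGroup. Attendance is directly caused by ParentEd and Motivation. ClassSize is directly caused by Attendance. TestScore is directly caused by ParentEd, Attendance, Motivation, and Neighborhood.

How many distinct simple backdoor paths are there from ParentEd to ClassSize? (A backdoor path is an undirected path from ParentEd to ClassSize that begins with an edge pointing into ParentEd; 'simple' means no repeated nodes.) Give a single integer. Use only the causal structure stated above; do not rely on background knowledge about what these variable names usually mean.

2

A backdoor path from ParentEd to ClassSize is any simple undirected path whose first edge points into ParentEd (i.e. leaves ParentEd via a parent).
Parents of ParentEd: {PeerGroup}.
Enumerating:
  P1: ParentEd <- PeerGroup -> Neighborhood -> TestScore <- Motivation -> Attendance -> ClassSize
  P2: ParentEd <- PeerGroup -> Neighborhood -> TestScore <- Attendance -> ClassSize
That exhausts the simple backdoor paths. Count: 2.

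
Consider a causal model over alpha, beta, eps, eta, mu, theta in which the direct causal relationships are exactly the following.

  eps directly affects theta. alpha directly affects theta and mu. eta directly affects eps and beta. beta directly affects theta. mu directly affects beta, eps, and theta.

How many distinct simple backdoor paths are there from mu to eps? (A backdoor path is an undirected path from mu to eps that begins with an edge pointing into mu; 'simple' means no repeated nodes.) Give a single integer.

2

A backdoor path from mu to eps is any simple undirected path whose first edge points into mu (i.e. leaves mu via a parent).
Parents of mu: {alpha}.
Enumerating:
  P1: mu <- alpha -> theta <- eps
  P2: mu <- alpha -> theta <- beta <- eta -> eps
That exhausts the simple backdoor paths. Count: 2.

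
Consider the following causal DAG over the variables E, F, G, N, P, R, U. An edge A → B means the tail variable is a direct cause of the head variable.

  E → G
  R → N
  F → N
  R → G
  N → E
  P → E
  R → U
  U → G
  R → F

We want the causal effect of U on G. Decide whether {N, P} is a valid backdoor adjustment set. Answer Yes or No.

No

Backdoor paths from U to G (paths whose first edge points into U):
  P1: U <- R -> F -> N -> E -> G
  P2: U <- R -> N -> E -> G
  P3: U <- R -> G
Condition 1 (no descendant of U in the set): holds — descendants of U are {G}; none are in {N, P}.
Condition 2 (every backdoor path blocked by {N, P}):
  P1: blocked at chain node N ∈ conditioning set.
  P2: blocked at chain node N ∈ conditioning set.
  P3: open — no interior node is in the conditioning set.
{N, P} does not satisfy the backdoor criterion.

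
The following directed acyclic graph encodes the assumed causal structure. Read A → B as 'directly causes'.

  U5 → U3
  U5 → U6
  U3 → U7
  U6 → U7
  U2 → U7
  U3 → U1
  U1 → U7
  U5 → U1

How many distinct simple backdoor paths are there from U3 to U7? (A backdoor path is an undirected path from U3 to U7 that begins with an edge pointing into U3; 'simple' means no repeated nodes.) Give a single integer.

2

A backdoor path from U3 to U7 is any simple undirected path whose first edge points into U3 (i.e. leaves U3 via a parent).
Parents of U3: {U5}.
Enumerating:
  P1: U3 <- U5 -> U1 -> U7
  P2: U3 <- U5 -> U6 -> U7
That exhausts the simple backdoor paths. Count: 2.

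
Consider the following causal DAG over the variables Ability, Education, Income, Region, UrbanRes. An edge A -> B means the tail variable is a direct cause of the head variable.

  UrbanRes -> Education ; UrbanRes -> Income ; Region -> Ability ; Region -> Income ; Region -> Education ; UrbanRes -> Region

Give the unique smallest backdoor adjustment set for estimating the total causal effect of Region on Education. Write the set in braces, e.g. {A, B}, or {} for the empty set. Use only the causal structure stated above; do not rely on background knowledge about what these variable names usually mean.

Variables eligible for adjustment (non-descendants of Region, excluding Region and Education): {UrbanRes}.
Backdoor paths from Region to Education:
  P1: Region <- UrbanRes -> Education
The empty set is not sufficient: P1 (Region <- UrbanRes -> Education) has no collider blocking it and no conditioned non-collider, so it is open.
Try {UrbanRes}:
  P1: blocked at fork node UrbanRes ∈ conditioning set.
{UrbanRes} contains no descendant of Region and blocks every backdoor path.
{UrbanRes} is the unique smallest valid adjustment set.

{UrbanRes}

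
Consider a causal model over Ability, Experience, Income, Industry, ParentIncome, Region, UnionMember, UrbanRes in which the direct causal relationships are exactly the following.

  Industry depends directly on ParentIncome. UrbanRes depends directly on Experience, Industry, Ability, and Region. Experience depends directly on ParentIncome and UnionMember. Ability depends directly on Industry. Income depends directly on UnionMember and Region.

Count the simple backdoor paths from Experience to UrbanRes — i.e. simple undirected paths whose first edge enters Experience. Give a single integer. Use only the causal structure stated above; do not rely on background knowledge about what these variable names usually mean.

A backdoor path from Experience to UrbanRes is any simple undirected path whose first edge points into Experience (i.e. leaves Experience via a parent).
Parents of Experience: {ParentIncome, UnionMember}.
Enumerating:
  P1: Experience <- UnionMember -> Income <- Region -> UrbanRes
  P2: Experience <- ParentIncome -> Industry -> Ability -> UrbanRes
  P3: Experience <- ParentIncome -> Industry -> UrbanRes
That exhausts the simple backdoor paths. Count: 3.

3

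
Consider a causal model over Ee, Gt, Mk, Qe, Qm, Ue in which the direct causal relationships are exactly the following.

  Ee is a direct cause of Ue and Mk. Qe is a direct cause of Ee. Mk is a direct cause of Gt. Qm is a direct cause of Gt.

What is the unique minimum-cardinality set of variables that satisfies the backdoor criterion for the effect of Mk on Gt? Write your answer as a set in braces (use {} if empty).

{}

Variables eligible for adjustment (non-descendants of Mk, excluding Mk and Gt): {Ee, Qe, Qm, Ue}.
Backdoor paths from Mk to Gt:
  (none)
With no backdoor paths the empty set already satisfies the criterion, and it is trivially minimal.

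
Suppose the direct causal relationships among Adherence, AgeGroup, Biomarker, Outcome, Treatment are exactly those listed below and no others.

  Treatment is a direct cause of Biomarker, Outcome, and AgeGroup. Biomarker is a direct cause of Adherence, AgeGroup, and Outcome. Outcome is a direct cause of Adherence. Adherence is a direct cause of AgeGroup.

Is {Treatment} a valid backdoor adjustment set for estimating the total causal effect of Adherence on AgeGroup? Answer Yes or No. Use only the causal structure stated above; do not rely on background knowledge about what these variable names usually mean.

No

Backdoor paths from Adherence to AgeGroup (paths whose first edge points into Adherence):
  P1: Adherence <- Biomarker <- Treatment -> AgeGroup
  P2: Adherence <- Biomarker -> Outcome <- Treatment -> AgeGroup
  P3: Adherence <- Biomarker -> AgeGroup
  P4: Adherence <- Outcome <- Treatment -> Biomarker -> AgeGroup
  P5: Adherence <- Outcome <- Treatment -> AgeGroup
  P6: Adherence <- Outcome <- Biomarker <- Treatment -> AgeGroup
  P7: Adherence <- Outcome <- Biomarker -> AgeGroup
Condition 1 (no descendant of Adherence in the set): holds — descendants of Adherence are {AgeGroup}; none are in {Treatment}.
Condition 2 (every backdoor path blocked by {Treatment}):
  P1: blocked at fork node Treatment ∈ conditioning set.
  P2: blocked at collider Outcome (neither it nor any descendant is in the conditioning set).
  P3: open — no interior node is in the conditioning set.
  P4: blocked at fork node Treatment ∈ conditioning set.
  P5: blocked at fork node Treatment ∈ conditioning set.
  P6: blocked at fork node Treatment ∈ conditioning set.
  P7: open — no interior node is in the conditioning set.
{Treatment} does not satisfy the backdoor criterion.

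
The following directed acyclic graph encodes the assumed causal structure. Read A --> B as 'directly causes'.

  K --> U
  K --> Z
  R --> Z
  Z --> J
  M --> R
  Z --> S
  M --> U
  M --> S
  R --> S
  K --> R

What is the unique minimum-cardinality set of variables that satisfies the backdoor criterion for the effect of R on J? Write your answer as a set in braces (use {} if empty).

Variables eligible for adjustment (non-descendants of R, excluding R and J): {K, M, U}.
Backdoor paths from R to J:
  P1: R <- K -> Z -> J
  P2: R <- K -> U <- M -> S <- Z -> J
  P3: R <- M -> U <- K -> Z -> J
  P4: R <- M -> S <- Z -> J
The empty set is not sufficient: P1 (R <- K -> Z -> J) has no collider blocking it and no conditioned non-collider, so it is open.
Try {K}:
  P1: blocked at fork node K ∈ conditioning set.
  P2: blocked at fork node K ∈ conditioning set.
  P3: blocked at collider U (neither it nor any descendant is in the conditioning set).
  P4: blocked at collider S (neither it nor any descendant is in the conditioning set).
{K} contains no descendant of R and blocks every backdoor path.
No other singleton works — e.g. {M} leaves P1 open — so {K} is the unique smallest valid adjustment set.

{K}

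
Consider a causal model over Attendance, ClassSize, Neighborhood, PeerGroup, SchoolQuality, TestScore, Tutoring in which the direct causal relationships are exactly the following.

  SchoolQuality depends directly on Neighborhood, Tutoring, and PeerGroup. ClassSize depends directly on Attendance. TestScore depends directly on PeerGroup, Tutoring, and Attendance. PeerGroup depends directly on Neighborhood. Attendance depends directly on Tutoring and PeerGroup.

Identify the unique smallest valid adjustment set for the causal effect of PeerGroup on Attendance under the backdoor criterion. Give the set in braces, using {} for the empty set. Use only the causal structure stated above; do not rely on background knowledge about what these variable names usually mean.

{}

Variables eligible for adjustment (non-descendants of PeerGroup, excluding PeerGroup and Attendance): {Neighborhood, Tutoring}.
Backdoor paths from PeerGroup to Attendance:
  P1: PeerGroup <- Neighborhood -> SchoolQuality <- Tutoring -> Attendance
  P2: PeerGroup <- Neighborhood -> SchoolQuality <- Tutoring -> TestScore <- Attendance
Each backdoor path contains an unconditioned collider, so every path is already blocked with the empty conditioning set:
  P1: blocked at collider SchoolQuality (neither it nor any descendant is in the conditioning set).
  P2: blocked at collider SchoolQuality (neither it nor any descendant is in the conditioning set).
The empty set is therefore the unique smallest valid set.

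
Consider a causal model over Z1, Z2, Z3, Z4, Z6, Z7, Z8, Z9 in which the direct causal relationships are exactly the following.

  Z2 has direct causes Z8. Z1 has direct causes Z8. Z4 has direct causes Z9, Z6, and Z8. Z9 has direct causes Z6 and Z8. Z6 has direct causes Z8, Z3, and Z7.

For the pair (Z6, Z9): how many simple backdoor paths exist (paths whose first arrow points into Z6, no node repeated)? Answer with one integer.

2

A backdoor path from Z6 to Z9 is any simple undirected path whose first edge points into Z6 (i.e. leaves Z6 via a parent).
Parents of Z6: {Z3, Z7, Z8}.
Enumerating:
  P1: Z6 <- Z8 -> Z9
  P2: Z6 <- Z8 -> Z4 <- Z9
That exhausts the simple backdoor paths. Count: 2.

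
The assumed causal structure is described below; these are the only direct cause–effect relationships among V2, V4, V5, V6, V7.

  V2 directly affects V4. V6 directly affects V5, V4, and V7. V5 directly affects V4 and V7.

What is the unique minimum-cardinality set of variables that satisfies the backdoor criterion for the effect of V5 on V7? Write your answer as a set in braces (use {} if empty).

{V6}

Variables eligible for adjustment (non-descendants of V5, excluding V5 and V7): {V2, V6}.
Backdoor paths from V5 to V7:
  P1: V5 <- V6 -> V7
The empty set is not sufficient: P1 (V5 <- V6 -> V7) has no collider blocking it and no conditioned non-collider, so it is open.
Try {V6}:
  P1: blocked at fork node V6 ∈ conditioning set.
{V6} contains no descendant of V5 and blocks every backdoor path.
No other singleton works — e.g. {V2} leaves P1 open — so {V6} is the unique smallest valid adjustment set.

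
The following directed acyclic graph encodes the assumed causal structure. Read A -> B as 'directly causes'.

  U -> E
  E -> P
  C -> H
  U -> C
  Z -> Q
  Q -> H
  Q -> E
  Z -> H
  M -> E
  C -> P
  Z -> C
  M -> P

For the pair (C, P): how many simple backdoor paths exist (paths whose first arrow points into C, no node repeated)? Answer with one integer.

A backdoor path from C to P is any simple undirected path whose first edge points into C (i.e. leaves C via a parent).
Parents of C: {U, Z}.
Enumerating:
  P1: C <- U -> E <- M -> P
  P2: C <- U -> E -> P
  P3: C <- Z -> Q -> E <- M -> P
  P4: C <- Z -> Q -> E -> P
  P5: C <- Z -> H <- Q -> E <- M -> P
  P6: C <- Z -> H <- Q -> E -> P
That exhausts the simple backdoor paths. Count: 6.

6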